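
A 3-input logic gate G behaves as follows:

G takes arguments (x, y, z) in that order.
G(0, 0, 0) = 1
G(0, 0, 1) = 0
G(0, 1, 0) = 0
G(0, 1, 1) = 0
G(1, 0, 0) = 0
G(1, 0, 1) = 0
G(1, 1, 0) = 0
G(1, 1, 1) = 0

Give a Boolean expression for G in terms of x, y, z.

Only row (0,0,0) gives 1. That row's minterm ¬x·¬y·¬z is G directly.

G(x, y, z) = (x' · y') · z'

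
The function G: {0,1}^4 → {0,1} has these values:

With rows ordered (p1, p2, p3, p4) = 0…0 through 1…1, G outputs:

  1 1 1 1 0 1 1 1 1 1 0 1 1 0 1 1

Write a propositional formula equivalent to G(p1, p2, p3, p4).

G(p1, p2, p3, p4) = ¬(((((¬p1 ∧ p2) ∧ ¬p3) ∧ ¬p4) ∨ (((p1 ∧ ¬p2) ∧ p3) ∧ ¬p4)) ∨ (((p1 ∧ p2) ∧ ¬p3) ∧ p4))

G is 0 on only 3 rows — (0,1,0,0), (1,0,1,0), (1,1,0,1). Writing each as a minterm (¬p1·p2·¬p3·¬p4, p1·¬p2·p3·¬p4, p1·p2·¬p3·p4) and OR-ing them characterizes exactly where G=0, so G is the negation of that disjunction.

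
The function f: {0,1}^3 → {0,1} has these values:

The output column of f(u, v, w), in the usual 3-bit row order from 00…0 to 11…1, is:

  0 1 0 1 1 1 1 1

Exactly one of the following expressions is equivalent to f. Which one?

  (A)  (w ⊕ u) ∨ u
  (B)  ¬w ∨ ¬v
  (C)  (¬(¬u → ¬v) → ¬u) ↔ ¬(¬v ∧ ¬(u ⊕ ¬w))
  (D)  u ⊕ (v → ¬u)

(B) disagrees with f on (0,0,0) (formula → 1, table → 0); rule it out.
(C) disagrees with f on (0,0,0) (formula → 1, table → 0); rule it out.
(D) disagrees with f on (0,0,0) (formula → 1, table → 0); rule it out.
(A) is the remaining candidate, and it agrees with f on all 8 inputs.

A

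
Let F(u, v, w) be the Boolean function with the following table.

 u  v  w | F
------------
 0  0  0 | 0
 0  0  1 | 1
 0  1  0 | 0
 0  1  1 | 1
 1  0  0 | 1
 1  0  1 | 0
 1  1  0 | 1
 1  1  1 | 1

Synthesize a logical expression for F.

F is 0 on only 3 rows — (0,0,0), (0,1,0), (1,0,1). Writing each as a minterm (¬u·¬v·¬w, ¬u·v·¬w, u·¬v·w) and OR-ing them characterizes exactly where F=0, so F is the negation of that disjunction.

F(u, v, w) = NOT ((((NOT u AND NOT v) AND NOT w) OR ((NOT u AND v) AND NOT w)) OR ((u AND NOT v) AND w))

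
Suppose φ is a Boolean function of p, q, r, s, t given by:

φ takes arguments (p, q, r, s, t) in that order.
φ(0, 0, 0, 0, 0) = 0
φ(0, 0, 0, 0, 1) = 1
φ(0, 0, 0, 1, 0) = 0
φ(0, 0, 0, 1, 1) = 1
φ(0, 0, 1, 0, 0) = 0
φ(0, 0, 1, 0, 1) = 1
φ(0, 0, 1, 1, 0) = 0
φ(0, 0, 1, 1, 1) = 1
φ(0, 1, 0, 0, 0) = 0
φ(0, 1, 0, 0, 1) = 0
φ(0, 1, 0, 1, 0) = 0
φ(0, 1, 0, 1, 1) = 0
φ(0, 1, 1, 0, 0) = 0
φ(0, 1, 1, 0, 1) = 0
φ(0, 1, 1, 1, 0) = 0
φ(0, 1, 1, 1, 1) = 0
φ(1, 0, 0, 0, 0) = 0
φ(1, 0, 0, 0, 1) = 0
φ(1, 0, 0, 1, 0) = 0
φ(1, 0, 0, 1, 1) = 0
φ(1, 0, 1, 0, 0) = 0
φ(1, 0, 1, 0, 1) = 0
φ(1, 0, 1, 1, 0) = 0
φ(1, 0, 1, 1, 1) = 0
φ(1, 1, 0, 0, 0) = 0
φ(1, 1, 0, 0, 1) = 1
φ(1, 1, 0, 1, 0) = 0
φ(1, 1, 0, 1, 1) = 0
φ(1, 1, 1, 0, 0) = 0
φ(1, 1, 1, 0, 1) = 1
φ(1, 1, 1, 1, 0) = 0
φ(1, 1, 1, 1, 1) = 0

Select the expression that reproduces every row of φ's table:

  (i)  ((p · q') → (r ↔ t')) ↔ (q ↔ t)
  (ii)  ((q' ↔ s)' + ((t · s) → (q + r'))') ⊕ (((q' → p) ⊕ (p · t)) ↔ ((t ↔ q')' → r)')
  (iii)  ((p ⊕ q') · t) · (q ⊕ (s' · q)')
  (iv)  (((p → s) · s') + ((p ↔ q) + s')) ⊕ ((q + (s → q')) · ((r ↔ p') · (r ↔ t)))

(i) disagrees with φ on (0,0,0,0,0) (formula → 1, table → 0); rule it out.
(ii) disagrees with φ on (0,0,0,0,0) (formula → 1, table → 0); rule it out.
(iv) disagrees with φ on (0,0,0,0,0) (formula → 1, table → 0); rule it out.
That leaves (iii). Evaluating it on every row reproduces the table of φ exactly.

iii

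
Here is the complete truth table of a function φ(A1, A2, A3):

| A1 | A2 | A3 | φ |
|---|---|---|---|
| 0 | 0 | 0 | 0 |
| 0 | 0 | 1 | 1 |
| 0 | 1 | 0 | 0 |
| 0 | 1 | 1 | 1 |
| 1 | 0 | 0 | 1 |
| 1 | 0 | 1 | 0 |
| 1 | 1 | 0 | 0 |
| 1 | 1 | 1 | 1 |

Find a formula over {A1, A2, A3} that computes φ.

φ(A1, A2, A3) = ((((A1' · A2') · A3) + ((A1' · A2) · A3)) + ((A1 · A2') · A3')) + ((A1 · A2) · A3)

The 1-rows are (0,0,1), (0,1,1), (1,0,0), (1,1,1). Each contributes one minterm — ¬A1·¬A2·A3; ¬A1·A2·A3; A1·¬A2·¬A3; A1·A2·A3 — and their disjunction is a sum-of-products form of φ.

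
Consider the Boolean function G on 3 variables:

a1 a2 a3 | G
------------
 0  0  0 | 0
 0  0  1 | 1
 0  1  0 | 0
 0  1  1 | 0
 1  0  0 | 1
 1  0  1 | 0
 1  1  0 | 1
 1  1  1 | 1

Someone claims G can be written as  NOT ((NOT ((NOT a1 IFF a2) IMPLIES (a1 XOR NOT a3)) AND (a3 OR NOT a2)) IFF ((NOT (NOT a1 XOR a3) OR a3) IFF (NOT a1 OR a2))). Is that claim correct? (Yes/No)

Evaluate NOT ((NOT ((NOT a1 IFF a2) IMPLIES (a1 XOR NOT a3)) AND (a3 OR NOT a2)) IFF ((NOT (NOT a1 XOR a3) OR a3) IFF (NOT a1 OR a2))) on each row and compare to G:
  a1=0, a2=0, a3=0: formula gives 0, G = 0 ✓
  a1=0, a2=0, a3=1: formula gives 1, G = 1 ✓
  a1=0, a2=1, a3=0: formula gives 0, G = 0 ✓
  a1=0, a2=1, a3=1: formula gives 0, G = 0 ✓
  a1=1, a2=0, a3=0: formula gives 1, G = 1 ✓
  … (the remaining 3 rows also agree.)
All 8 rows match — the expression computes G exactly.

Yes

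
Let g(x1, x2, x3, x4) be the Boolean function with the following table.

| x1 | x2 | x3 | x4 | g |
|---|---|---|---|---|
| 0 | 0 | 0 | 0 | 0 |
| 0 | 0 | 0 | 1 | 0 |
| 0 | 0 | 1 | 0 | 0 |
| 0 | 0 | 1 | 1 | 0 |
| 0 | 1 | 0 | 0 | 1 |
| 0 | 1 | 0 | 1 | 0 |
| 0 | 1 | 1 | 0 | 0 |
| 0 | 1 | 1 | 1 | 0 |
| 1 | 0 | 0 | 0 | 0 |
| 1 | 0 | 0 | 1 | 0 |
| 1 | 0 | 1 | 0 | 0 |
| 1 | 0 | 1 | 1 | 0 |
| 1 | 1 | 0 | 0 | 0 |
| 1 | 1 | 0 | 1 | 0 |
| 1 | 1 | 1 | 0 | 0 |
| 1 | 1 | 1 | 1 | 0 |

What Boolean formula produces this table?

g is 1 on exactly one input, (0,1,0,0), whose minterm is ¬x1·x2·¬x3·¬x4. So g is just that conjunction.

g(x1, x2, x3, x4) = ((NOT x1 AND x2) AND NOT x3) AND NOT x4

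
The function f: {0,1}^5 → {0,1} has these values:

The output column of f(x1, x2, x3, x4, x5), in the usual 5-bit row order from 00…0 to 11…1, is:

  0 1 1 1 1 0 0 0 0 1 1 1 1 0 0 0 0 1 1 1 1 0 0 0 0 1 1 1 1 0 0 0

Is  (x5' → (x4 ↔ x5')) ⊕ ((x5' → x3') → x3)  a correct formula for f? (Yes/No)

Yes

Test each input against both f and the formula:
  x1=0, x2=0, x3=0, x4=0, x5=0: formula gives 0, f = 0 ✓
  x1=0, x2=0, x3=0, x4=0, x5=1: formula gives 1, f = 1 ✓
  x1=0, x2=0, x3=0, x4=1, x5=0: formula gives 1, f = 1 ✓
  x1=0, x2=0, x3=0, x4=1, x5=1: formula gives 1, f = 1 ✓
  … (the remaining 28 rows also agree.)
Every row agrees, so the formula is equivalent.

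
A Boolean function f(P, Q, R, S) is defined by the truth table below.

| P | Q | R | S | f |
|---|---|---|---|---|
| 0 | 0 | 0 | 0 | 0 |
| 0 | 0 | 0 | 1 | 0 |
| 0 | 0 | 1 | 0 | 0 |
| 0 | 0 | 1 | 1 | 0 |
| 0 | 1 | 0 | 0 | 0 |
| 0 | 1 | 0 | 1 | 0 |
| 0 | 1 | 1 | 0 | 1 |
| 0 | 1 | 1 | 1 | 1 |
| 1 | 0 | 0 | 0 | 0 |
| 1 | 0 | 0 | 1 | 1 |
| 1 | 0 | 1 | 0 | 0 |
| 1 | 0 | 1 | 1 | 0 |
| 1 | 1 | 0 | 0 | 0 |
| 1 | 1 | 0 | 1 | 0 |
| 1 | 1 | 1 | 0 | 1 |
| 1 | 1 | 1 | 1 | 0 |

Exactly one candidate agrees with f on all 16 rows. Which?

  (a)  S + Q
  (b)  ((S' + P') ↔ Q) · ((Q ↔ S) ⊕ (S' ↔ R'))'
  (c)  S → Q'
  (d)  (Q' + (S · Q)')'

b

(a) fails at (0,0,0,1): the formula yields 1, f is 0.
(c) fails at (0,0,0,0): the formula yields 1, f is 0.
(d) fails at (0,1,0,1): the formula yields 1, f is 0.
That leaves (b). Evaluating it on every row reproduces the table of f exactly.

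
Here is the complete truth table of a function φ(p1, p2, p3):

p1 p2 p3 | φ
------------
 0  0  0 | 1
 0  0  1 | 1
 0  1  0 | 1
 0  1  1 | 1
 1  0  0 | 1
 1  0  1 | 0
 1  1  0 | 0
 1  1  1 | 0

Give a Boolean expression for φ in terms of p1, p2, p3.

φ is 0 on only 3 rows — (1,0,1), (1,1,0), (1,1,1). Writing each as a minterm (p1·¬p2·p3, p1·p2·¬p3, p1·p2·p3) and OR-ing them characterizes exactly where φ=0, so φ is the negation of that disjunction.

φ(p1, p2, p3) = not ((((p1 and not p2) and p3) or ((p1 and p2) and not p3)) or ((p1 and p2) and p3))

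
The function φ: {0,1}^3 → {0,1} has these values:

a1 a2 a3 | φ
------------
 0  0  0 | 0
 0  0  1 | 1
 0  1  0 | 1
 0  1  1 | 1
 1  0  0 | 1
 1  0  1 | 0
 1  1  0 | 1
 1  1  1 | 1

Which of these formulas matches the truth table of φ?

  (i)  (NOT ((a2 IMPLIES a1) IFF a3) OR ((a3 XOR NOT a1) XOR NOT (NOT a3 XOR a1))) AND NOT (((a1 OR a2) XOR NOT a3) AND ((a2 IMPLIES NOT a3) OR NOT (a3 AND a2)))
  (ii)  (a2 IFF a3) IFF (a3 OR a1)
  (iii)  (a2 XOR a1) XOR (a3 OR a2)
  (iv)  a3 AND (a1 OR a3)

(ii) disagrees with φ on (0,0,1) (formula → 0, table → 1); rule it out.
(iii) disagrees with φ on (0,1,0) (formula → 0, table → 1); rule it out.
(iv) disagrees with φ on (0,1,0) (formula → 0, table → 1); rule it out.
(i) is the remaining candidate, and it agrees with φ on all 8 inputs.

i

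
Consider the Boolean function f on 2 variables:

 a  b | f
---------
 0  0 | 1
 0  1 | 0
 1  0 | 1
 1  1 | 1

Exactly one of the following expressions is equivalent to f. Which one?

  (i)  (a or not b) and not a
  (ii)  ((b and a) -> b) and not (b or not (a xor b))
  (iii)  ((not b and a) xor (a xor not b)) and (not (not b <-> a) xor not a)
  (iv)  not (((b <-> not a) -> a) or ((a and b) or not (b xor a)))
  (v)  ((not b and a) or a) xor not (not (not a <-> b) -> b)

(i) fails at (1,0): the formula yields 0, f is 1.
(ii) fails at (0,0): the formula yields 0, f is 1.
(iii) fails at (0,0): the formula yields 0, f is 1.
(iv) fails at (0,0): the formula yields 0, f is 1.
(v) is the remaining candidate, and it agrees with f on all 4 inputs.

v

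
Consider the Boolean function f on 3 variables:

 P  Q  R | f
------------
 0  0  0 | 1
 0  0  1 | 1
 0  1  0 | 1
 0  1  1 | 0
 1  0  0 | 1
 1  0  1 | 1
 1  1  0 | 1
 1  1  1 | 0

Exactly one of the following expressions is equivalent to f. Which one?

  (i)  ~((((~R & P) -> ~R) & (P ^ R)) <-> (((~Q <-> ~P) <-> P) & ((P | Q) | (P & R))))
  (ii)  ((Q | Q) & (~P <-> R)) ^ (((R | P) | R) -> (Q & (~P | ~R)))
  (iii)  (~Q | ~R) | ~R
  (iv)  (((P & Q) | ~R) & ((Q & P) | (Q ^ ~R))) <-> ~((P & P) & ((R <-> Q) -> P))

(i): at (0,0,0) it gives 0, but f = 1 — eliminated.
(ii): at (0,0,1) it gives 0, but f = 1 — eliminated.
(iv): at (0,0,1) it gives 0, but f = 1 — eliminated.
Only (iii) survives; checking it on all 8 rows confirms it matches f.

iii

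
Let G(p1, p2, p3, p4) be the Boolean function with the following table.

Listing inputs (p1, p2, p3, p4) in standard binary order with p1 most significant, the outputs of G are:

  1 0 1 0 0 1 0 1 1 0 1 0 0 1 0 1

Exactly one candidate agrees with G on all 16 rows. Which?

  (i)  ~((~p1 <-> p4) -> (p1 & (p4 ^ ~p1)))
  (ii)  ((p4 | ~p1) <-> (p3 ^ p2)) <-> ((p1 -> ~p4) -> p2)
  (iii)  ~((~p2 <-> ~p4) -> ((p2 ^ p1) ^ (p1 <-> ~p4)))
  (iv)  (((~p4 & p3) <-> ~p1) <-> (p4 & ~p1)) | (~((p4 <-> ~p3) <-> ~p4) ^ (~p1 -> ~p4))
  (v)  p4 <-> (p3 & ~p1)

(i): at (0,0,0,0) it gives 0, but G = 1 — eliminated.
(ii): at (0,0,0,1) it gives 1, but G = 0 — eliminated.
(iv): at (0,0,0,1) it gives 1, but G = 0 — eliminated.
(v): at (0,0,1,0) it gives 0, but G = 1 — eliminated.
(iii) is the remaining candidate, and it agrees with G on all 16 inputs.

iii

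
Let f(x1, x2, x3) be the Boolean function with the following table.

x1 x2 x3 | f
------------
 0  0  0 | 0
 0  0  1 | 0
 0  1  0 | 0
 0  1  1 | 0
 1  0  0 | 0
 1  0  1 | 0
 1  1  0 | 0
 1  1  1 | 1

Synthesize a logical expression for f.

f(x1, x2, x3) = (x1 and x2) and x3

The output is 1 only when every input is 1 — the AND of all inputs.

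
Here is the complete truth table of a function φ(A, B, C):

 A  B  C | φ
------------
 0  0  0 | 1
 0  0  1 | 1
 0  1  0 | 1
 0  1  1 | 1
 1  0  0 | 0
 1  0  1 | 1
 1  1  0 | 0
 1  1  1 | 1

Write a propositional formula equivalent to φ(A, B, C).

φ(A, B, C) = NOT (((A AND NOT B) AND NOT C) OR ((A AND B) AND NOT C))

There are just 2 zero rows: (1,0,0), (1,1,0). Their minterms are A·¬B·¬C, A·B·¬C; the OR of those covers precisely the 0-outputs, and negating it yields φ.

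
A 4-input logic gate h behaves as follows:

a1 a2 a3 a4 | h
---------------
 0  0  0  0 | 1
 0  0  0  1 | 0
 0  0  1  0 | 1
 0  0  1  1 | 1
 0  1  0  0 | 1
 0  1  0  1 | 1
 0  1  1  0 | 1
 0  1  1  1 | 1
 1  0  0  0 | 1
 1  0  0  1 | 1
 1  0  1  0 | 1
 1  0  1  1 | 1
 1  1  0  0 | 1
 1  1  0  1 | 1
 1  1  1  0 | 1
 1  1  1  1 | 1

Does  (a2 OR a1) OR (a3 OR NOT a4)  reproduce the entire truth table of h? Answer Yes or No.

Yes

Evaluate (a2 OR a1) OR (a3 OR NOT a4) on each row and compare to h:
  a1=0, a2=0, a3=0, a4=0: formula gives 1, h = 1 ✓
  a1=0, a2=0, a3=0, a4=1: formula gives 0, h = 0 ✓
  a1=0, a2=0, a3=1, a4=0: formula gives 1, h = 1 ✓
  a1=0, a2=0, a3=1, a4=1: formula gives 1, h = 1 ✓
  …and likewise for the remaining 12 rows.
No disagreement on any input; they are logically equivalent.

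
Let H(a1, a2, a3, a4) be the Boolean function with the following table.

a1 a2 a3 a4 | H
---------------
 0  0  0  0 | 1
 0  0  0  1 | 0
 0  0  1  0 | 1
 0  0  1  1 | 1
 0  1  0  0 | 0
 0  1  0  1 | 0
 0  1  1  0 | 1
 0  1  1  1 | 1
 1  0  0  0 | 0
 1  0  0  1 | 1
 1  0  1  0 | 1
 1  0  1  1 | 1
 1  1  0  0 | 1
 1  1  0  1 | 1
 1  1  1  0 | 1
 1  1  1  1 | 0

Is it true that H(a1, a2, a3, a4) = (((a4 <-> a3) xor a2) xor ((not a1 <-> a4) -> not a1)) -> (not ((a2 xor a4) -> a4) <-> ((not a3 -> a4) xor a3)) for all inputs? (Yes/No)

Test each input against both H and the formula:
  a1=0, a2=0, a3=0, a4=0: formula gives 1, H = 1 ✓
  a1=0, a2=0, a3=0, a4=1: formula gives 0, H = 0 ✓
  a1=0, a2=0, a3=1, a4=0: formula gives 1, H = 1 ✓
  a1=0, a2=0, a3=1, a4=1: formula gives 1, H = 1 ✓
  …
  a1=0, a2=1, a3=0, a4=1: formula gives 1, but H = 0 ✗
Row (0,1,0,1) is a counterexample, so the formula is not equivalent to H.

No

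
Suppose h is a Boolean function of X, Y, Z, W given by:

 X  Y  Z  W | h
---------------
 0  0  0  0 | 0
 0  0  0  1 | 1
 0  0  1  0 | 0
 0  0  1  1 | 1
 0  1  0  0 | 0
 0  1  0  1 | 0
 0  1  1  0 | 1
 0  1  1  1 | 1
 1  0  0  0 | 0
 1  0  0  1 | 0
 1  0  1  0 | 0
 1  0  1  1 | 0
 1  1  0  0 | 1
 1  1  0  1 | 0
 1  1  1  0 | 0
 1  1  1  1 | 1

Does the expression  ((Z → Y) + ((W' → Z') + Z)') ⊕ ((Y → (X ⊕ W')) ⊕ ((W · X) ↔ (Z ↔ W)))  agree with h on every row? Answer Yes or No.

Yes

Check the formula against h row by row:
  X=0, Y=0, Z=0, W=0: formula gives 0, h = 0 ✓
  X=0, Y=0, Z=0, W=1: formula gives 1, h = 1 ✓
  X=0, Y=0, Z=1, W=0: formula gives 0, h = 0 ✓
  X=0, Y=0, Z=1, W=1: formula gives 1, h = 1 ✓
  … (the remaining 12 rows also agree.)
No disagreement on any input; they are logically equivalent.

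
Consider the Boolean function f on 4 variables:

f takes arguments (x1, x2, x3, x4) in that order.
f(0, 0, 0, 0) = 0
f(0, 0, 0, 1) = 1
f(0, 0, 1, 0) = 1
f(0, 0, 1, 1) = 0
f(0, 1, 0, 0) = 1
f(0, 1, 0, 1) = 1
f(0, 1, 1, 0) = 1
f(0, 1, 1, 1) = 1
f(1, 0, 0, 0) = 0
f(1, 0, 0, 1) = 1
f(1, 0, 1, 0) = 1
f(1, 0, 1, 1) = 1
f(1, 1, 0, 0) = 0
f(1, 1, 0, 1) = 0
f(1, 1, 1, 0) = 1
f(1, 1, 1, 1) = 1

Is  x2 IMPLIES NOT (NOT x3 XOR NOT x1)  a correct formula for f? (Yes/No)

Test each input against both f and the formula:
  x1=0, x2=0, x3=0, x4=0: formula gives 1, but f = 0 ✗
A single disagreement suffices: at (0,0,0,0) they differ, so the formula does not compute f.

No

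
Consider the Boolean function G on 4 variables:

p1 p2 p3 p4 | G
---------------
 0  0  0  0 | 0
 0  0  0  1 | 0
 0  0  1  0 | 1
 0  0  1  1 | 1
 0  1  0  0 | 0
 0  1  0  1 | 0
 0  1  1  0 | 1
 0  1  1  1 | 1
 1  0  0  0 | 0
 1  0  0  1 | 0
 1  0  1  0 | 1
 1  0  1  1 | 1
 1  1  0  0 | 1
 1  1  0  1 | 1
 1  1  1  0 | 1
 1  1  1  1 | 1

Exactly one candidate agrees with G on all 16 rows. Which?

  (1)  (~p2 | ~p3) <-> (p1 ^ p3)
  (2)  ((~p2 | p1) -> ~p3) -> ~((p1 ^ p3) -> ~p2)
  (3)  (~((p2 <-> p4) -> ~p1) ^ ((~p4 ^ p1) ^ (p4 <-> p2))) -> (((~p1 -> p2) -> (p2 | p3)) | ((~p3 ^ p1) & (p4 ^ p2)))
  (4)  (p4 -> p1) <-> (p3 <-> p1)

(1) disagrees with G on (0,1,1,0) (formula → 0, table → 1); rule it out.
(3) disagrees with G on (0,0,0,0) (formula → 1, table → 0); rule it out.
(4) disagrees with G on (0,0,0,0) (formula → 1, table → 0); rule it out.
(2) is the remaining candidate, and it agrees with G on all 16 inputs.

2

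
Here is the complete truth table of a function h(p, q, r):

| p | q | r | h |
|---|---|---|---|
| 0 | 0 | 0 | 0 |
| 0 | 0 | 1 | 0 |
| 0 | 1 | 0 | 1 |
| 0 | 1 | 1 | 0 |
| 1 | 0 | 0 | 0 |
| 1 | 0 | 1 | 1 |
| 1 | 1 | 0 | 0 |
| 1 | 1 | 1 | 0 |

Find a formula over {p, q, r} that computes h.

h(p, q, r) = ((NOT p AND q) AND NOT r) OR ((p AND NOT q) AND r)

The 1-rows are (0,1,0), (1,0,1). Each contributes one minterm — ¬p·q·¬r; p·¬q·r — and their disjunction is a sum-of-products form of h.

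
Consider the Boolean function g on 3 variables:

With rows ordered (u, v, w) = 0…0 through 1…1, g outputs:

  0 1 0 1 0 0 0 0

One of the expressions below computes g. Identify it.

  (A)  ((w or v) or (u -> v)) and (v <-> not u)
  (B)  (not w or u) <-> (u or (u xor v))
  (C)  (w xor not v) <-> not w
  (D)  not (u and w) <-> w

D

(A) disagrees with g on (0,0,1) (formula → 0, table → 1); rule it out.
(B) disagrees with g on (0,1,0) (formula → 1, table → 0); rule it out.
(C) disagrees with g on (0,0,0) (formula → 1, table → 0); rule it out.
(D) is the remaining candidate, and it agrees with g on all 8 inputs.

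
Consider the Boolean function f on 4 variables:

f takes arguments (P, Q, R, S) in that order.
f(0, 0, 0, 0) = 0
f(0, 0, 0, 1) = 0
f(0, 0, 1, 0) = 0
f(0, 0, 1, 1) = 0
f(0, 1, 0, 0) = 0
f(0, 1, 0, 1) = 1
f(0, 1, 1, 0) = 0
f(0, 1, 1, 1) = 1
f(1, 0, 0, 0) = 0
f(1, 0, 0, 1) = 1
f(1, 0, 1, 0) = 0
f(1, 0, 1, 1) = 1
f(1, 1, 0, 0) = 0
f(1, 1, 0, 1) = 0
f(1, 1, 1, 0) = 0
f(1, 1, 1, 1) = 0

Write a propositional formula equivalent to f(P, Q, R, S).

f(P, Q, R, S) = (((((NOT P AND Q) AND NOT R) AND S) OR (((NOT P AND Q) AND R) AND S)) OR (((P AND NOT Q) AND NOT R) AND S)) OR (((P AND NOT Q) AND R) AND S)

Collect the rows where f=1 — (0,1,0,1), (0,1,1,1), (1,0,0,1), (1,0,1,1) — and write one minterm per row: ¬P·Q·¬R·S, ¬P·Q·R·S, P·¬Q·¬R·S, P·¬Q·R·S. Their union (logical OR) reproduces the table exactly.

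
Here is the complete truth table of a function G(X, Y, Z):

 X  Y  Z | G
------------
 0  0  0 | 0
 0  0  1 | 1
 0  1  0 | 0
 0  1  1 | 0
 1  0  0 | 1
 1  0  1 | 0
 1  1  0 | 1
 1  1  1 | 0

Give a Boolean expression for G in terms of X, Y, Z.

G(X, Y, Z) = (((~X & ~Y) & Z) | ((X & ~Y) & ~Z)) | ((X & Y) & ~Z)

G=1 on 3 inputs: (0,0,1), (1,0,0), (1,1,0). Reading each as a conjunction of literals (¬X·¬Y·Z, X·¬Y·¬Z, X·Y·¬Z) and taking the OR gives the canonical DNF.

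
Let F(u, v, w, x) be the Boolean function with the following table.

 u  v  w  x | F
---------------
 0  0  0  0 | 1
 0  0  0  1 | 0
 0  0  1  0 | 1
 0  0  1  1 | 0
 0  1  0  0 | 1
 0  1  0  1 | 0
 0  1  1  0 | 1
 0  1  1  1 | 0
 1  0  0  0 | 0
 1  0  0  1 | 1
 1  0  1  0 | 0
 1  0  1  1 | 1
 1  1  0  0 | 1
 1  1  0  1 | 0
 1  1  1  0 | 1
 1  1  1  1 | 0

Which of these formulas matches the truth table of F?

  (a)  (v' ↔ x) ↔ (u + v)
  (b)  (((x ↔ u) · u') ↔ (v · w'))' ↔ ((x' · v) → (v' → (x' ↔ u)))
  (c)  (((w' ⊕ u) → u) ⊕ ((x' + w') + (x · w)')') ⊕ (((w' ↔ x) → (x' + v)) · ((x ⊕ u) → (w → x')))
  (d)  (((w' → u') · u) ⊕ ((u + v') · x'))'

a

(b) fails at (0,1,0,0): the formula yields 0, F is 1.
(c) fails at (0,0,1,0): the formula yields 0, F is 1.
(d) fails at (0,0,0,0): the formula yields 0, F is 1.
(a) is the remaining candidate, and it agrees with F on all 16 inputs.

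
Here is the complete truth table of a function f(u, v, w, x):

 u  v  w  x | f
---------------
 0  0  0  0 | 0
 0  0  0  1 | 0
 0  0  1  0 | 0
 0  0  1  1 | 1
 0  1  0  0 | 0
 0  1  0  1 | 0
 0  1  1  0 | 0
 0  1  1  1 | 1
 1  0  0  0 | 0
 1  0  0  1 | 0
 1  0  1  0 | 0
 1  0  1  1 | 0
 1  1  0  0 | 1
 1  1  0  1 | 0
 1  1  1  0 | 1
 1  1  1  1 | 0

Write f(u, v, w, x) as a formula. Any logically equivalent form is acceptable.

f(u, v, w, x) = (((((NOT u AND NOT v) AND w) AND x) OR (((NOT u AND v) AND w) AND x)) OR (((u AND v) AND NOT w) AND NOT x)) OR (((u AND v) AND w) AND NOT x)

The 1-rows are (0,0,1,1), (0,1,1,1), (1,1,0,0), (1,1,1,0). Each contributes one minterm — ¬u·¬v·w·x; ¬u·v·w·x; u·v·¬w·¬x; u·v·w·¬x — and their disjunction is a sum-of-products form of f.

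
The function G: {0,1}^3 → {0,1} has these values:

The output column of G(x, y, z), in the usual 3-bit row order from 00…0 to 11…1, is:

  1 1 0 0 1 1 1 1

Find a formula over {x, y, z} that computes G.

G is 0 on only 2 rows — (0,1,0), (0,1,1). Writing each as a minterm (¬x·y·¬z, ¬x·y·z) and OR-ing them characterizes exactly where G=0, so G is the negation of that disjunction.

G(x, y, z) = ~(((~x & y) & ~z) | ((~x & y) & z))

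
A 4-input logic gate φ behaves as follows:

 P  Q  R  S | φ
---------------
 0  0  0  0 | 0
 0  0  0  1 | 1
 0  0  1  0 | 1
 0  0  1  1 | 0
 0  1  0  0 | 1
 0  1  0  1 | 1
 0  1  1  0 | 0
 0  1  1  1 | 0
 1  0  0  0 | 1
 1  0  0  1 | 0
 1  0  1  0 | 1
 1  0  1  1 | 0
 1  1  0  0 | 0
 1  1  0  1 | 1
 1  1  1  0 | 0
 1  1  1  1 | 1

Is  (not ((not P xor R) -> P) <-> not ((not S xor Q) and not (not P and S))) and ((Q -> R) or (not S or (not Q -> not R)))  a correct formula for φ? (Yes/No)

Test each input against both φ and the formula:
  P=0, Q=0, R=0, S=0: formula gives 0, φ = 0 ✓
  P=0, Q=0, R=0, S=1: formula gives 1, φ = 1 ✓
  P=0, Q=0, R=1, S=0: formula gives 1, φ = 1 ✓
  P=0, Q=0, R=1, S=1: formula gives 0, φ = 0 ✓
  …and likewise for the remaining 12 rows.
All 16 rows match — the expression computes φ exactly.

Yes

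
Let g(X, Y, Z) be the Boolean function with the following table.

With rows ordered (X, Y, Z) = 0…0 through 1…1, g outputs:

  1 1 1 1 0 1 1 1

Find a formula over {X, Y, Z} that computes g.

g is 0 on exactly one input, (1,0,0), whose minterm is X·¬Y·¬Z. So g is the negation of that single conjunction.

g(X, Y, Z) = not ((X and not Y) and not Z)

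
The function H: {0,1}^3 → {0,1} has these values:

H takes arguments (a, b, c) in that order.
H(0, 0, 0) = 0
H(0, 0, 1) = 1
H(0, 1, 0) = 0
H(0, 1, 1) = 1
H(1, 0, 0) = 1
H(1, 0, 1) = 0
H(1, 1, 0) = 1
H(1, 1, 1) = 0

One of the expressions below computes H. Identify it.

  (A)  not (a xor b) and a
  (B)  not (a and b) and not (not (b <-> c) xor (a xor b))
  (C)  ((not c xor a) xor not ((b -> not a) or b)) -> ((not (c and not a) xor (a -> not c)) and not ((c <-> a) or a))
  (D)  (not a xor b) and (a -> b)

C

(A) fails at (0,0,1): the formula yields 0, H is 1.
(B) fails at (0,0,0): the formula yields 1, H is 0.
(D) fails at (0,0,0): the formula yields 1, H is 0.
(C) is the remaining candidate, and it agrees with H on all 8 inputs.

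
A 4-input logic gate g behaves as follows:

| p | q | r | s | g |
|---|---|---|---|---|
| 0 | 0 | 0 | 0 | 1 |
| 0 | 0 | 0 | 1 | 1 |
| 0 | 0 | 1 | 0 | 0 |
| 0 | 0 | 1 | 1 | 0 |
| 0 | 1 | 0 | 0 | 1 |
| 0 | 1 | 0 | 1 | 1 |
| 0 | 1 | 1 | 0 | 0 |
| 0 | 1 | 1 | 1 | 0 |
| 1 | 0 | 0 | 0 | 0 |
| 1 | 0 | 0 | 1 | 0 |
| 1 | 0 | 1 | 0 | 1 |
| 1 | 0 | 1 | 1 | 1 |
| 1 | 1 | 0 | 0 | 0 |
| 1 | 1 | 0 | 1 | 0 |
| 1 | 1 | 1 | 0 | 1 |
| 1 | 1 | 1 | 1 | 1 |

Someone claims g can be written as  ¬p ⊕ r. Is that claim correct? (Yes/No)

Evaluate ¬p ⊕ r on each row and compare to g:
  p=0, q=0, r=0, s=0: formula gives 1, g = 1 ✓
  p=0, q=0, r=0, s=1: formula gives 1, g = 1 ✓
  p=0, q=0, r=1, s=0: formula gives 0, g = 0 ✓
  p=0, q=0, r=1, s=1: formula gives 0, g = 0 ✓
  …and likewise for the remaining 12 rows.
Every row agrees, so the formula is equivalent.

Yes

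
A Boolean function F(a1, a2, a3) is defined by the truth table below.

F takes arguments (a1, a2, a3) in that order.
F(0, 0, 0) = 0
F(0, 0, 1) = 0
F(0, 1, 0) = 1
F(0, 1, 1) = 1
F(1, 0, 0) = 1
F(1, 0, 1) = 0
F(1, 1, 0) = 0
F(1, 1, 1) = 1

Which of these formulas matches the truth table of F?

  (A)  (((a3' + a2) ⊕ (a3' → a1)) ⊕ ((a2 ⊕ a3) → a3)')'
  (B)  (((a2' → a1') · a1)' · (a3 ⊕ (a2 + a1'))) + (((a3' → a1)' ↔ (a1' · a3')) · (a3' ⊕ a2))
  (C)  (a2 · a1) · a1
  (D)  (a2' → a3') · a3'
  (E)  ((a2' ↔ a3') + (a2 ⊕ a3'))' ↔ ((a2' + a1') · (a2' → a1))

(B) disagrees with F on (0,0,0) (formula → 1, table → 0); rule it out.
(C) disagrees with F on (0,1,0) (formula → 0, table → 1); rule it out.
(D) disagrees with F on (0,0,0) (formula → 1, table → 0); rule it out.
(E) disagrees with F on (0,0,0) (formula → 1, table → 0); rule it out.
(A) is the remaining candidate, and it agrees with F on all 8 inputs.

A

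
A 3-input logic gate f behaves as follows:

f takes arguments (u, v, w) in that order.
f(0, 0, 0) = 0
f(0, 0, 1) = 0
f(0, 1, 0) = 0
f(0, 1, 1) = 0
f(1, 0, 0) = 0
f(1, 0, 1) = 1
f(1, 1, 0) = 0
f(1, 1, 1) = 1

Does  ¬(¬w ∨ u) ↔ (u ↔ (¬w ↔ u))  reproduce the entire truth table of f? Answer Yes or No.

Check the formula against f row by row:
  u=0, v=0, w=0: formula gives 0, f = 0 ✓
  u=0, v=0, w=1: formula gives 0, f = 0 ✓
  u=0, v=1, w=0: formula gives 0, f = 0 ✓
  u=0, v=1, w=1: formula gives 0, f = 0 ✓
  u=1, v=0, w=0: formula gives 0, f = 0 ✓
  …and likewise for the remaining 3 rows.
Every row agrees, so the formula is equivalent.

Yes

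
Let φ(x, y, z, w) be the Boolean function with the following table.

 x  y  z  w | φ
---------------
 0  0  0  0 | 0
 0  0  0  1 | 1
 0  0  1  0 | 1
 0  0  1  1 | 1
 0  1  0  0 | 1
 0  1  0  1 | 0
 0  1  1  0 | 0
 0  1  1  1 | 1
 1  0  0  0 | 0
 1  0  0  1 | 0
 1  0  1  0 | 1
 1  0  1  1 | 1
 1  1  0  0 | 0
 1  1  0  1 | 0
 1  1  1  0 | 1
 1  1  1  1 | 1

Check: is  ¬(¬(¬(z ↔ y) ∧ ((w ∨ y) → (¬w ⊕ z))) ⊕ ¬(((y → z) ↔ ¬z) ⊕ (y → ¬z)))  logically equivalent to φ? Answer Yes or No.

No

Check the formula against φ row by row:
  x=0, y=0, z=0, w=0: formula gives 1, but φ = 0 ✗
Row (0,0,0,0) is a counterexample, so the formula is not equivalent to φ.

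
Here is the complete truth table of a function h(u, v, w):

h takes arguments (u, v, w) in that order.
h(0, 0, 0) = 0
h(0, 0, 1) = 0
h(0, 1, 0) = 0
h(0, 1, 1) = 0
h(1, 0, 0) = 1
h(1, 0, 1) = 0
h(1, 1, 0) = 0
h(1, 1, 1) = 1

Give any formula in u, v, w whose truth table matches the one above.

h(u, v, w) = ((u & ~v) & ~w) | ((u & v) & w)

The 1-rows are (1,0,0), (1,1,1). Each contributes one minterm — u·¬v·¬w; u·v·w — and their disjunction is a sum-of-products form of h.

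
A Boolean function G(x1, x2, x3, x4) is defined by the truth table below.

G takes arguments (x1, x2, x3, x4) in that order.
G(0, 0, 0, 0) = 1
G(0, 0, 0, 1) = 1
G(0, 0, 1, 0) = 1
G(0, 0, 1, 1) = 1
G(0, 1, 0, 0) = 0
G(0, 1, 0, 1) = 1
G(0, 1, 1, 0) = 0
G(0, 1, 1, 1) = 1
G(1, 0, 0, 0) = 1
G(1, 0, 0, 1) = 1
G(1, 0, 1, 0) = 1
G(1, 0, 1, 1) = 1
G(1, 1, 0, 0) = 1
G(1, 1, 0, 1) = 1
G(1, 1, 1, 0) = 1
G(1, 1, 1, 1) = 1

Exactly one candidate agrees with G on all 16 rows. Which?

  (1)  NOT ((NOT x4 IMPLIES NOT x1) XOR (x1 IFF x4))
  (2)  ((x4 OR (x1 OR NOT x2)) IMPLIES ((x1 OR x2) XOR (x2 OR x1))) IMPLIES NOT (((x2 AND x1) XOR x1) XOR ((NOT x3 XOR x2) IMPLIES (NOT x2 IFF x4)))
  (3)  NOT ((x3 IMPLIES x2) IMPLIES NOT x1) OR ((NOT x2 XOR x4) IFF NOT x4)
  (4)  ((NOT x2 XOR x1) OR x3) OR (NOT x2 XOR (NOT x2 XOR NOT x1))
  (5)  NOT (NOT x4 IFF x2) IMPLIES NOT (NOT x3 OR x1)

2

(1): at (0,0,0,1) it gives 0, but G = 1 — eliminated.
(3): at (0,1,0,1) it gives 0, but G = 1 — eliminated.
(4): at (0,1,0,0) it gives 1, but G = 0 — eliminated.
(5): at (0,0,0,0) it gives 0, but G = 1 — eliminated.
That leaves (2). Evaluating it on every row reproduces the table of G exactly.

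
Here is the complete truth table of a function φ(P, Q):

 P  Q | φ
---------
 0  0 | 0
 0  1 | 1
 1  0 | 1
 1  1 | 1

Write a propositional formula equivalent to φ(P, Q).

Only row (0,0) gives 0. So φ is 1 everywhere except there — the complement of the minterm ¬P·¬Q.

φ(P, Q) = NOT (NOT P AND NOT Q)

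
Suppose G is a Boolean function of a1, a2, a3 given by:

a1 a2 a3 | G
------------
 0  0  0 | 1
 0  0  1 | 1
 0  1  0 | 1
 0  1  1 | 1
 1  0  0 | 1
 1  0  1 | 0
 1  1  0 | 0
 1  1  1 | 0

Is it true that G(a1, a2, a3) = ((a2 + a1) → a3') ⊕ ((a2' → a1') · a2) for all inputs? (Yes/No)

No

Test each input against both G and the formula:
  a1=0, a2=0, a3=0: formula gives 1, G = 1 ✓
  a1=0, a2=0, a3=1: formula gives 1, G = 1 ✓
  a1=0, a2=1, a3=0: formula gives 0, but G = 1 ✗
Since they disagree at (0,1,0), the expression is not a correct formula for G.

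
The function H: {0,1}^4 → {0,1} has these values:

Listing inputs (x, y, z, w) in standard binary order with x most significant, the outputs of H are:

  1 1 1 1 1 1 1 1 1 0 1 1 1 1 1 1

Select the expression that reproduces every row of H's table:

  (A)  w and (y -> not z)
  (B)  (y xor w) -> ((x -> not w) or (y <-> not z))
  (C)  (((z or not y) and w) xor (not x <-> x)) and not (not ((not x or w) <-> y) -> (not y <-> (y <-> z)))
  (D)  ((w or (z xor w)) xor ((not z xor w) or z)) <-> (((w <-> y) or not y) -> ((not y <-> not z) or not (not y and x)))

B

(A) disagrees with H on (0,0,0,0) (formula → 0, table → 1); rule it out.
(C) disagrees with H on (0,0,0,0) (formula → 0, table → 1); rule it out.
(D) disagrees with H on (0,0,1,0) (formula → 0, table → 1); rule it out.
Only (B) survives; checking it on all 16 rows confirms it matches H.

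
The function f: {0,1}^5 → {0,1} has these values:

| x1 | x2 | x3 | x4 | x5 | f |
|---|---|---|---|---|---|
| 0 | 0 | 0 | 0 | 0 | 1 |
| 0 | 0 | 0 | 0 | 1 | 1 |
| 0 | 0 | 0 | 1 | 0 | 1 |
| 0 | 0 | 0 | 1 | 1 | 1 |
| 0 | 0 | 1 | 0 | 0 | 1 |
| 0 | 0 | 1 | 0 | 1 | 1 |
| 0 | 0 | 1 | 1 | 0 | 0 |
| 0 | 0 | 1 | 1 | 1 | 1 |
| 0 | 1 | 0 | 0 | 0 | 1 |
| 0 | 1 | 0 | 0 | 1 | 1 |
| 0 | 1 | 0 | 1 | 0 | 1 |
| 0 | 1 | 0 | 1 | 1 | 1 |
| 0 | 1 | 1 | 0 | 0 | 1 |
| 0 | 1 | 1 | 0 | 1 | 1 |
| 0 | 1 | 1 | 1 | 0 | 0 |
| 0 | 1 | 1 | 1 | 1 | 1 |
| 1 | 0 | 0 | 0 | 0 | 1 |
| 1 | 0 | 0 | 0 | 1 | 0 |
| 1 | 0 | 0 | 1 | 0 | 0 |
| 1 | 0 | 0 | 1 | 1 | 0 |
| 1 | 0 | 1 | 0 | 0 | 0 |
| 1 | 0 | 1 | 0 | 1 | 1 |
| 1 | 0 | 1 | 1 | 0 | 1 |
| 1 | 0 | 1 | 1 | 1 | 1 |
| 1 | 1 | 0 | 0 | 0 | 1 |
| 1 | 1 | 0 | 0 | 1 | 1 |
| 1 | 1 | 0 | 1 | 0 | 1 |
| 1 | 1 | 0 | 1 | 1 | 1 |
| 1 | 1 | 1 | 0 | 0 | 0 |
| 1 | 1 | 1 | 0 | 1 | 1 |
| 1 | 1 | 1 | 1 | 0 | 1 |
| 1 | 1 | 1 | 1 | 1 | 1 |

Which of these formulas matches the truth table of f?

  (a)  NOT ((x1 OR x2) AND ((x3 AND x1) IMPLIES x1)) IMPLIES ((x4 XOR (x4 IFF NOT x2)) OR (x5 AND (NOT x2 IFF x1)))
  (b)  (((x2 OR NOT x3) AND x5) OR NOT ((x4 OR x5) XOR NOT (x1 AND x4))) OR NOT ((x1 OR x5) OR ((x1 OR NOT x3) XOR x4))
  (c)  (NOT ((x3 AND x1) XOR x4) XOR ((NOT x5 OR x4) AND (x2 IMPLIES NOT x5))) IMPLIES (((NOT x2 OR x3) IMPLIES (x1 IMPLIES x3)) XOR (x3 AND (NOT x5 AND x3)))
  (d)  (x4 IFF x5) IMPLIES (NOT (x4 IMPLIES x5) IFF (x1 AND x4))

c

(a) disagrees with f on (0,0,0,0,0) (formula → 0, table → 1); rule it out.
(b) disagrees with f on (0,0,0,0,0) (formula → 0, table → 1); rule it out.
(d) disagrees with f on (0,0,1,1,0) (formula → 1, table → 0); rule it out.
Only (c) survives; checking it on all 32 rows confirms it matches f.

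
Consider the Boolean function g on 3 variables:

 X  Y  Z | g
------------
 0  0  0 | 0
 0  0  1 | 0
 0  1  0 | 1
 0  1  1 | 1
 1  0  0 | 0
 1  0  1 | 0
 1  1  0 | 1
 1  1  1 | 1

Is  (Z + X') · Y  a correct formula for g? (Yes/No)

No

Evaluate (Z + X') · Y on each row and compare to g:
  X=0, Y=0, Z=0: formula gives 0, g = 0 ✓
  X=0, Y=0, Z=1: formula gives 0, g = 0 ✓
  X=0, Y=1, Z=0: formula gives 1, g = 1 ✓
  X=0, Y=1, Z=1: formula gives 1, g = 1 ✓
  X=1, Y=0, Z=0: formula gives 0, g = 0 ✓
  …
  X=1, Y=1, Z=0: formula gives 0, but g = 1 ✗
Row (1,1,0) is a counterexample, so the formula is not equivalent to g.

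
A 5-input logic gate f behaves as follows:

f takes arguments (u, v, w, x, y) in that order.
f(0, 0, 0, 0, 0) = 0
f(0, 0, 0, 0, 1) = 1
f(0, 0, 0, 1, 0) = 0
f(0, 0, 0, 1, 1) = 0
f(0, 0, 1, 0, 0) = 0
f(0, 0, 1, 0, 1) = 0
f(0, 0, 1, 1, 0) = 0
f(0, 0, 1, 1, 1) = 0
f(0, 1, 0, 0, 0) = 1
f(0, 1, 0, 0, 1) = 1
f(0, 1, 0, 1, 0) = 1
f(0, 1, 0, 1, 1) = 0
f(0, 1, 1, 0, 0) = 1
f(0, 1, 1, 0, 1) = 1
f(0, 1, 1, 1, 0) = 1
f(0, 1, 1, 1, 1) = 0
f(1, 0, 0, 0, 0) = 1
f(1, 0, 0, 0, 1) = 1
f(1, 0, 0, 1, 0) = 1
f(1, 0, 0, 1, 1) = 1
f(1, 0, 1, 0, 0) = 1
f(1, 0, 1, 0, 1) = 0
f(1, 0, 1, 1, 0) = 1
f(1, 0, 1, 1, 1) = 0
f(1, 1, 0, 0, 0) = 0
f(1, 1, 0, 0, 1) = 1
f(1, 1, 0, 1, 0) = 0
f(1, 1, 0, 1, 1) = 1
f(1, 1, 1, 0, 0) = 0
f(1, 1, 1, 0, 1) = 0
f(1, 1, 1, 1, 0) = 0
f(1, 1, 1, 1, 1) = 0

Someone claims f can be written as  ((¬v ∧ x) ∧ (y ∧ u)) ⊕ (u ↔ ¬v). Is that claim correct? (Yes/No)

No

Evaluate ((¬v ∧ x) ∧ (y ∧ u)) ⊕ (u ↔ ¬v) on each row and compare to f:
  u=0, v=0, w=0, x=0, y=0: formula gives 0, f = 0 ✓
  u=0, v=0, w=0, x=0, y=1: formula gives 0, but f = 1 ✗
A single disagreement suffices: at (0,0,0,0,1) they differ, so the formula does not compute f.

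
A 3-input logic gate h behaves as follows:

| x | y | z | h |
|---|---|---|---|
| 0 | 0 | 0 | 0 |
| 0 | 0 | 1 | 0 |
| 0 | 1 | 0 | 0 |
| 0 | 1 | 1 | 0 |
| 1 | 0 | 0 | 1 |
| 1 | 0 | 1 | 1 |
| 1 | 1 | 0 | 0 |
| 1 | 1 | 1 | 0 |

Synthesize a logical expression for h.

h(x, y, z) = ((x ∧ ¬y) ∧ ¬z) ∨ ((x ∧ ¬y) ∧ z)

h=1 on 2 inputs: (1,0,0), (1,0,1). Reading each as a conjunction of literals (x·¬y·¬z, x·¬y·z) and taking the OR gives the canonical DNF.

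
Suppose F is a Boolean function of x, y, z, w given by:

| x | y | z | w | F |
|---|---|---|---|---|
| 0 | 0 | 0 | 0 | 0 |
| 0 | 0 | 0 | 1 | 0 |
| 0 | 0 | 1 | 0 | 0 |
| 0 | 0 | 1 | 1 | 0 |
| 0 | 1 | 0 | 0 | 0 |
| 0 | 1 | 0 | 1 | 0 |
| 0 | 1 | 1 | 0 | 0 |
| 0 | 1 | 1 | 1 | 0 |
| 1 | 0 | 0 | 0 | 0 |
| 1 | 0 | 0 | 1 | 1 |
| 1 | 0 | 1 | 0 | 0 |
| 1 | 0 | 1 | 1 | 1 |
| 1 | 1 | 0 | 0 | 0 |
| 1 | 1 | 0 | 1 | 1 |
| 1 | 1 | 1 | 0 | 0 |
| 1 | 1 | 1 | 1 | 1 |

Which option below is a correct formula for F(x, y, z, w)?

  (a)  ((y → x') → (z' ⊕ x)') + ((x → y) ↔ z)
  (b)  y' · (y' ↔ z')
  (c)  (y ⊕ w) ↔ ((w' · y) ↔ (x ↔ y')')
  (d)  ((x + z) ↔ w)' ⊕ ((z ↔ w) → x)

d

(a) fails at (0,0,1,0): the formula yields 1, F is 0.
(b) fails at (0,0,0,0): the formula yields 1, F is 0.
(c) fails at (0,0,0,0): the formula yields 1, F is 0.
That leaves (d). Evaluating it on every row reproduces the table of F exactly.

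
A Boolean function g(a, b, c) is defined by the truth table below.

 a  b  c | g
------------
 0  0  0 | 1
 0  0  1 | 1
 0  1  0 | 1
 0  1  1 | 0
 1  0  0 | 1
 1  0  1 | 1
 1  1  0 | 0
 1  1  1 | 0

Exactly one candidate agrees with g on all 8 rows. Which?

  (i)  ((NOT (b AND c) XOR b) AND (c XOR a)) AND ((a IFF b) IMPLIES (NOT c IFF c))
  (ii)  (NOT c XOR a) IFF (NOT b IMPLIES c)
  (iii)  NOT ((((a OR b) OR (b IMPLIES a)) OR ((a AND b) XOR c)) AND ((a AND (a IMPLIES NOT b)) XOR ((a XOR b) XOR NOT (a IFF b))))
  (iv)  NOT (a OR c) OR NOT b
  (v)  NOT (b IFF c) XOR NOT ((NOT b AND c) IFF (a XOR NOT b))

(i): at (0,0,0) it gives 0, but g = 1 — eliminated.
(ii): at (0,0,0) it gives 0, but g = 1 — eliminated.
(iii): at (0,1,1) it gives 1, but g = 0 — eliminated.
(v): at (1,0,0) it gives 0, but g = 1 — eliminated.
(iv) is the remaining candidate, and it agrees with g on all 8 inputs.

iv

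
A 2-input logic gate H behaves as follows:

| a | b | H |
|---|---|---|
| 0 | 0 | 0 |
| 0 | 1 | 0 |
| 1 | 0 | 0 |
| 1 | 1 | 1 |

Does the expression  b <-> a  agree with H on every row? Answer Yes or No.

Evaluate b <-> a on each row and compare to H:
  a=0, b=0: formula gives 1, but H = 0 ✗
A single disagreement suffices: at (0,0) they differ, so the formula does not compute H.

No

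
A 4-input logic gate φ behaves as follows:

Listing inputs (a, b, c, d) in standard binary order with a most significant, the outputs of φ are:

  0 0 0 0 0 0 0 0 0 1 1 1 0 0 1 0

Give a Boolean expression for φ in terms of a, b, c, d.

φ=1 on 4 inputs: (1,0,0,1), (1,0,1,0), (1,0,1,1), (1,1,1,0). Reading each as a conjunction of literals (a·¬b·¬c·d, a·¬b·c·¬d, a·¬b·c·d, a·b·c·¬d) and taking the OR gives the canonical DNF.

φ(a, b, c, d) = (((((a AND NOT b) AND NOT c) AND d) OR (((a AND NOT b) AND c) AND NOT d)) OR (((a AND NOT b) AND c) AND d)) OR (((a AND b) AND c) AND NOT d)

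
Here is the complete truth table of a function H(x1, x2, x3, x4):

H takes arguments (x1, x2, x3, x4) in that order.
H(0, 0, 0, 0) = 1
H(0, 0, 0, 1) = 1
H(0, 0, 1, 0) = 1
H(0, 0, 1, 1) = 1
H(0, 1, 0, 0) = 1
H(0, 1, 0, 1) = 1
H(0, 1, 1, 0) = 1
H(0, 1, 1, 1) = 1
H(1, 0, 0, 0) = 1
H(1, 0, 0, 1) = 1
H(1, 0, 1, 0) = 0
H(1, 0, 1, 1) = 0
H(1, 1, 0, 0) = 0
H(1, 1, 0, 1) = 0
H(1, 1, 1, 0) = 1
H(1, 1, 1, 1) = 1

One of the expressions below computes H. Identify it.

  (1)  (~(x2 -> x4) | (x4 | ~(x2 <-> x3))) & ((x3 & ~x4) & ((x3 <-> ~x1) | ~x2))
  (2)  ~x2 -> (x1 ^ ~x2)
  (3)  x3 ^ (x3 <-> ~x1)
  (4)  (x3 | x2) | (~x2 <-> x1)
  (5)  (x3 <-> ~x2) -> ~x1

(1): at (0,0,0,0) it gives 0, but H = 1 — eliminated.
(2): at (1,0,0,0) it gives 0, but H = 1 — eliminated.
(3): at (0,0,0,0) it gives 0, but H = 1 — eliminated.
(4): at (0,0,0,0) it gives 0, but H = 1 — eliminated.
(5) is the remaining candidate, and it agrees with H on all 16 inputs.

5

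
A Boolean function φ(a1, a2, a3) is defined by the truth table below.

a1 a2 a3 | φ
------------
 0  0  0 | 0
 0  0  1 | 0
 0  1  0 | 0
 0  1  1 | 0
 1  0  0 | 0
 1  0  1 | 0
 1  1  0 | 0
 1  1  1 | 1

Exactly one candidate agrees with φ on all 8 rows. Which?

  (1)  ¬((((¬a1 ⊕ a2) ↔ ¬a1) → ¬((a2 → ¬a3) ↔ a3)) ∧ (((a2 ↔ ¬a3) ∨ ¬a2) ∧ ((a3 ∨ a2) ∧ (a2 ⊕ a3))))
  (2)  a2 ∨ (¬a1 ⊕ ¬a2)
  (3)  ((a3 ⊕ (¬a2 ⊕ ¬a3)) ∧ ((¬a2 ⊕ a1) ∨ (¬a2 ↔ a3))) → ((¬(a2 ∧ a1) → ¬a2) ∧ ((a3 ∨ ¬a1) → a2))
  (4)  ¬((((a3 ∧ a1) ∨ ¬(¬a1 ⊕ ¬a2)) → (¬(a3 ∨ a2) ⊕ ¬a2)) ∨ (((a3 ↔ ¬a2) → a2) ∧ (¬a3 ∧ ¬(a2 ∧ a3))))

(1) fails at (0,0,0): the formula yields 1, φ is 0.
(2) fails at (0,1,0): the formula yields 1, φ is 0.
(3) fails at (0,0,0): the formula yields 1, φ is 0.
Only (4) survives; checking it on all 8 rows confirms it matches φ.

4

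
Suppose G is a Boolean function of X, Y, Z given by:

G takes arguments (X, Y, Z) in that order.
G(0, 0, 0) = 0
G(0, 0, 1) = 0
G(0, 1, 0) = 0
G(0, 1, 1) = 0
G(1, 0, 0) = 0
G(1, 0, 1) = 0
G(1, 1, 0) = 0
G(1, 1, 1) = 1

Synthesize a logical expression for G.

G is 1 on exactly one input, (1,1,1), whose minterm is X·Y·Z. So G is just that conjunction.

G(X, Y, Z) = (X AND Y) AND Z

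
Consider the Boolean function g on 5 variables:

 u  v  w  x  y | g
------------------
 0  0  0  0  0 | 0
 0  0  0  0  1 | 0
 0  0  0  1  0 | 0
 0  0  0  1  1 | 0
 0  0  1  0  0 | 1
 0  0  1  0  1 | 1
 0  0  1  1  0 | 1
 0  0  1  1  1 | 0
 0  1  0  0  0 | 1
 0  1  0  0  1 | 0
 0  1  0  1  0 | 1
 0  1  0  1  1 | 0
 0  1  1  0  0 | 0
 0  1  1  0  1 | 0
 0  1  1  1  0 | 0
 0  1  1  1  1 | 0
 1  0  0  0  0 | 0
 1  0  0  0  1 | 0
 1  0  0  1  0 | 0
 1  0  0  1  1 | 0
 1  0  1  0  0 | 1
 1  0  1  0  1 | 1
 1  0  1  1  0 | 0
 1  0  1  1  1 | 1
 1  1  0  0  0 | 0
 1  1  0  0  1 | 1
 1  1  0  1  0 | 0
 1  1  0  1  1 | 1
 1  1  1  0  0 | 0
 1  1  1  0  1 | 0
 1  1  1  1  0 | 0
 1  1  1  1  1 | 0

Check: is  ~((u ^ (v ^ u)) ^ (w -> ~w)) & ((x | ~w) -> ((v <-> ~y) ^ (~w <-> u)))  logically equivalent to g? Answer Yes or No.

Yes

Check the formula against g row by row:
  u=0, v=0, w=0, x=0, y=0: formula gives 0, g = 0 ✓
  u=0, v=0, w=0, x=0, y=1: formula gives 0, g = 0 ✓
  u=0, v=0, w=0, x=1, y=0: formula gives 0, g = 0 ✓
  u=0, v=0, w=0, x=1, y=1: formula gives 0, g = 0 ✓
  …and likewise for the remaining 28 rows.
No disagreement on any input; they are logically equivalent.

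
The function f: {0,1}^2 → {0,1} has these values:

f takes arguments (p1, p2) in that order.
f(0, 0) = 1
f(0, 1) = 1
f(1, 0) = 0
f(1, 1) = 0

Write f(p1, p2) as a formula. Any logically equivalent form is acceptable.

f=1 on 2 inputs: (0,0), (0,1). Reading each as a conjunction of literals (¬p1·¬p2, ¬p1·p2) and taking the OR gives the canonical DNF.

f(p1, p2) = (¬p1 ∧ ¬p2) ∨ (¬p1 ∧ p2)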